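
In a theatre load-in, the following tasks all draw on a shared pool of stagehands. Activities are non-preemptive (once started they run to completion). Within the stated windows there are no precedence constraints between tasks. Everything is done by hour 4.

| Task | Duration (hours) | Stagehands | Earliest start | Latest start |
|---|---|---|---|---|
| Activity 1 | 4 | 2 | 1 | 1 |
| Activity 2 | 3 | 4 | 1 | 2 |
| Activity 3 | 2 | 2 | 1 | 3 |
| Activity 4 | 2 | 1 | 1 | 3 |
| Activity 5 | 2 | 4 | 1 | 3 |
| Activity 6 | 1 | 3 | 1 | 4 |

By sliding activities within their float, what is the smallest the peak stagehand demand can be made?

10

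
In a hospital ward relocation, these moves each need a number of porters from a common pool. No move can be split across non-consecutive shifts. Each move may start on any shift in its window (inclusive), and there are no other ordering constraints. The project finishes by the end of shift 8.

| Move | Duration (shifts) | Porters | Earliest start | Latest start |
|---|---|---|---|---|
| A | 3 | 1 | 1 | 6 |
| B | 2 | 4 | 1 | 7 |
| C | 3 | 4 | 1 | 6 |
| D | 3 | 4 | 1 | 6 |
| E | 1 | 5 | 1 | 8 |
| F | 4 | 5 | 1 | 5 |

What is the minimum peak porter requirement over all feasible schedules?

Early-start (A@1, B@1, C@1, D@1, E@1, F@1) gives peak 23: s1:23  s2:18  s3:14  s4:5  s5:0  s6:0  s7:0  s8:0.
Shift D→3, E→4, F→5.
Schedule A@1, B@1, C@1, D@3, E@4, F@5: s1:9  s2:9  s3:9  s4:9  s5:9  s6:5  s7:5  s8:5 — peak 9.

9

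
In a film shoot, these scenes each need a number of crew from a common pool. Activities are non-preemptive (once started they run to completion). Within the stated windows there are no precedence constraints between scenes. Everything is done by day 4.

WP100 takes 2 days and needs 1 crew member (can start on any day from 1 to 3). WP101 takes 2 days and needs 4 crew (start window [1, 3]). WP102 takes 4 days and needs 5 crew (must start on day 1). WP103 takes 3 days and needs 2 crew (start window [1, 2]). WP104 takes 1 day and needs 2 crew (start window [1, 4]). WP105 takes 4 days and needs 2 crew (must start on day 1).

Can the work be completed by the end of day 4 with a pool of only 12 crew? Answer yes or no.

no

The minimum achievable peak is 13; 12 < 13, so no feasible schedule stays within the cap.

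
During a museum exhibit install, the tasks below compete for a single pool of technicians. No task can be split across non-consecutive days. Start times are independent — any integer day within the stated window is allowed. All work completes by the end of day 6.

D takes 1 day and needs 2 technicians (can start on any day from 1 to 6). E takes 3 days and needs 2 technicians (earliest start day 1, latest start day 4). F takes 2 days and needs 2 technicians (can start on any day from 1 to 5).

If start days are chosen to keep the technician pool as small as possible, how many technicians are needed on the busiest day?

Early-start (D@1, E@1, F@1) gives peak 6: d1:6  d2:4  d3:2  d4:0  d5:0  d6:0.
Shift E→2, F→5.
Schedule D@1, E@2, F@5: d1:2  d2:2  d3:2  d4:2  d5:2  d6:2 — peak 2.
Total technician-days = 12 over 6 days ⇒ peak ≥ ⌈12/6⌉ = 2, so 2 is optimal.

2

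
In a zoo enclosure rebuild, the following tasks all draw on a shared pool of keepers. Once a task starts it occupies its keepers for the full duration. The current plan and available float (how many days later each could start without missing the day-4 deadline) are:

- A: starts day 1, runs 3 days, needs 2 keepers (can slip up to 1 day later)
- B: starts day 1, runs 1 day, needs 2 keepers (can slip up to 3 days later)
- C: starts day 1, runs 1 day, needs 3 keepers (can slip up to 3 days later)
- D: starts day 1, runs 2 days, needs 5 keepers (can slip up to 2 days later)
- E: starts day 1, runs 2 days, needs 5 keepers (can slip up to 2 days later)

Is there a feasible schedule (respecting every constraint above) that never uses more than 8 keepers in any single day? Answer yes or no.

no

The minimum achievable peak is 9; 8 < 9, so no feasible schedule stays within the cap.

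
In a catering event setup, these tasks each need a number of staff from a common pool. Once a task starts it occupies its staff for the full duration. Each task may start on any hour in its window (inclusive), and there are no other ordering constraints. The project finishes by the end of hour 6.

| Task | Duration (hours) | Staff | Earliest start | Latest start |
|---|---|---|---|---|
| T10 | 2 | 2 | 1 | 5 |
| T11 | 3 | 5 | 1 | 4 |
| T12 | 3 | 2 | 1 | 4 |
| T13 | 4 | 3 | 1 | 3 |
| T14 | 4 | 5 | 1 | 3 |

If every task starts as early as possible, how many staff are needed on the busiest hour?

17

Early-start schedule: T10@1, T11@1, T12@1, T13@1, T14@1.
Load per hour: hour 1: 17, hour 2: 17, hour 3: 15, hour 4: 8, hour 5: 0, hour 6: 0.
Peak is 17.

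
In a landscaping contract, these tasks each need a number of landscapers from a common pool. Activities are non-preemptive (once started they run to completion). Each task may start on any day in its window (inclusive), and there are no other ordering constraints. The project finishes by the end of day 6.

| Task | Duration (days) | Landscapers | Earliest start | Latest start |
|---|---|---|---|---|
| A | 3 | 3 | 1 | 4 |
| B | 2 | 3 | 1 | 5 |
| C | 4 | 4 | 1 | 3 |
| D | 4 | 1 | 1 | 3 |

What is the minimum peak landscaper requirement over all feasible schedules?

8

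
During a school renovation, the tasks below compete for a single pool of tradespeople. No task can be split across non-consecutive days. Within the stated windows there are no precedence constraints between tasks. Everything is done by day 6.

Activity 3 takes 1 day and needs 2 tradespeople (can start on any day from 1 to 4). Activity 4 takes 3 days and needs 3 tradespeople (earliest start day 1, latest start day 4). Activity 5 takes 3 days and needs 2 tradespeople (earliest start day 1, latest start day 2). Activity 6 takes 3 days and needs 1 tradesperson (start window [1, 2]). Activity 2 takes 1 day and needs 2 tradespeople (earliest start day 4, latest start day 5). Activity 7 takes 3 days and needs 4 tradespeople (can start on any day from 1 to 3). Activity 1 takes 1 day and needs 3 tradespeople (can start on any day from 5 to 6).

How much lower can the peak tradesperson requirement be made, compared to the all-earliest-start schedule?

Early-start peak: d1:12  d2:10  d3:10  d4:2  d5:3  d6:0 ⇒ 12.
Leveled (Activity 3@1, Activity 4@4, Activity 5@1, Activity 6@1, Activity 2@5, Activity 7@2, Activity 1@6): d1:5  d2:7  d3:7  d4:7  d5:5  d6:6 ⇒ 7.
Reduction 12 − 7 = 5.

5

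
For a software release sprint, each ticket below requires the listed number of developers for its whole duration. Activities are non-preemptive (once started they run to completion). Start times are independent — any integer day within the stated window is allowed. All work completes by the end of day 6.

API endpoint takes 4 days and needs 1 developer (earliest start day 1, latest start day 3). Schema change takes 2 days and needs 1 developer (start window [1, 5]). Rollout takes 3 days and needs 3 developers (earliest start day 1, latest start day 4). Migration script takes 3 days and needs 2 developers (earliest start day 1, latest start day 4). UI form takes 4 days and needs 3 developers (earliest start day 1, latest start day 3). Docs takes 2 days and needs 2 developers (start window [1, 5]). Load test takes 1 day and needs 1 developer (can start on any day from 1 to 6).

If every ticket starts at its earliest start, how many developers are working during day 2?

12

At early start, day 2 has: API endpoint, Schema change, Rollout, Migration script, UI form, Docs.
Demand: 1 + 1 + 3 + 2 + 3 + 2 = 12.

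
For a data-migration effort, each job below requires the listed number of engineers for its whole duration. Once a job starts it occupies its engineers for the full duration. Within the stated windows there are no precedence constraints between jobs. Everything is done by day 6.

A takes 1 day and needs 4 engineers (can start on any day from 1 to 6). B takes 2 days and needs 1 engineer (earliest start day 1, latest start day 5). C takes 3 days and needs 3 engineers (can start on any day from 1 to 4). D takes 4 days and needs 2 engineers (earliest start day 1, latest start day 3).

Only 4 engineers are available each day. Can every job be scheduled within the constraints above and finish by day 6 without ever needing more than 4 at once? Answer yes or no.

The minimum achievable peak is 5; 4 < 5, so no feasible schedule stays within the cap.

no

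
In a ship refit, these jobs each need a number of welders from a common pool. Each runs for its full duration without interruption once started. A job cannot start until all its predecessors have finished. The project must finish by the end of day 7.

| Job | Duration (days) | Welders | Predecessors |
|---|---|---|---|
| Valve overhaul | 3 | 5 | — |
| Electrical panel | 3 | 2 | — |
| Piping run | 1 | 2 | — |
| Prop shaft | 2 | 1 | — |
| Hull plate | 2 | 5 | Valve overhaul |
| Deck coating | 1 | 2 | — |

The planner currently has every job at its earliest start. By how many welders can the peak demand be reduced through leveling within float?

5

Early-start peak: d1:12  d2:8  d3:7  d4:5  d5:5  d6:0  d7:0 ⇒ 12.
Leveled (Valve overhaul@1, Electrical panel@1, Piping run@4, Prop shaft@4, Hull plate@5, Deck coating@4): d1:7  d2:7  d3:7  d4:5  d5:6  d6:5  d7:0 ⇒ 7.
Reduction 12 − 7 = 5.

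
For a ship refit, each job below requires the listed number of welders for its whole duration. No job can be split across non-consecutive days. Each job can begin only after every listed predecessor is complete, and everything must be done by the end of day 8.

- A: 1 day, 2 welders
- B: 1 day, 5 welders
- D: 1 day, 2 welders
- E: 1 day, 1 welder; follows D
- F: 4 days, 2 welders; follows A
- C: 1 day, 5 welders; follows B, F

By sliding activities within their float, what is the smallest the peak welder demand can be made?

Early-start (A@1, B@1, D@1, E@2, F@2, C@6) gives peak 9: d1:9  d2:3  d3:2  d4:2  d5:2  d6:5  d7:0  d8:0.
Shift B→2, E→3, F→3, C→7.
Schedule A@1, B@2, D@1, E@3, F@3, C@7: d1:4  d2:5  d3:3  d4:2  d5:2  d6:2  d7:5  d8:0 — peak 5.

5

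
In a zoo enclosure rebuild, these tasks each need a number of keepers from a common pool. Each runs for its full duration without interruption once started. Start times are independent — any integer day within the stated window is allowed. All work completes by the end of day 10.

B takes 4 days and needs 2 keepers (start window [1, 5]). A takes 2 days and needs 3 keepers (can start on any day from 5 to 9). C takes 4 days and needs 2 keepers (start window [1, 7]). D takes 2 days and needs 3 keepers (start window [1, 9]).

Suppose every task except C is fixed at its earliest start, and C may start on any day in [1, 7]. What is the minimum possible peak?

C@1: d1:7  d2:7  d3:4  d4:4  d5:3  d6:3  d7:0  d8:0  d9:0  d10:0 → peak 7
C@2: d1:5  d2:7  d3:4  d4:4  d5:5  d6:3  d7:0  d8:0  d9:0  d10:0 → peak 7
C@3: d1:5  d2:5  d3:4  d4:4  d5:5  d6:5  d7:0  d8:0  d9:0  d10:0 → peak 5
C@4: d1:5  d2:5  d3:2  d4:4  d5:5  d6:5  d7:2  d8:0  d9:0  d10:0 → peak 5
C@5: d1:5  d2:5  d3:2  d4:2  d5:5  d6:5  d7:2  d8:2  d9:0  d10:0 → peak 5
C@6: d1:5  d2:5  d3:2  d4:2  d5:3  d6:5  d7:2  d8:2  d9:2  d10:0 → peak 5
C@7: d1:5  d2:5  d3:2  d4:2  d5:3  d6:3  d7:2  d8:2  d9:2  d10:2 → peak 5
Best is C@3, peak 5.

5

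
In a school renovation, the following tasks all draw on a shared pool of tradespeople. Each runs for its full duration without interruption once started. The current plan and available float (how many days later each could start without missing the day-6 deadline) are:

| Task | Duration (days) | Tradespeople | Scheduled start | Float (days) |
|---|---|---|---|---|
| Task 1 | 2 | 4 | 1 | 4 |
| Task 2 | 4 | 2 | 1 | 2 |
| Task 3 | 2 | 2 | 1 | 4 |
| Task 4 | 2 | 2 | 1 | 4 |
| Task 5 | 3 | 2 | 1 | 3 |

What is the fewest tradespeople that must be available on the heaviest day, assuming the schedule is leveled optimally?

6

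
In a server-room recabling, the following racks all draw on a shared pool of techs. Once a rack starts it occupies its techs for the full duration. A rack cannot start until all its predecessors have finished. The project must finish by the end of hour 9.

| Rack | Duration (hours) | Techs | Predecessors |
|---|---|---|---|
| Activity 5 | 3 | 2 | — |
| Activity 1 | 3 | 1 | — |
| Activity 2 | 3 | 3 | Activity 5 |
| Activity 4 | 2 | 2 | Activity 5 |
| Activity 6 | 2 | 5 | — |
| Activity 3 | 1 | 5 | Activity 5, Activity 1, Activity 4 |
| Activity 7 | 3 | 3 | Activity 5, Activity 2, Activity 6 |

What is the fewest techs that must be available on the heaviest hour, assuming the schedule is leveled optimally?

Schedule Activity 5@1, Activity 1@1, Activity 2@4, Activity 4@4, Activity 6@1, Activity 3@6, Activity 7@7: h1:8  h2:8  h3:3  h4:5  h5:5  h6:8  h7:3  h8:3  h9:3 — peak 8.

8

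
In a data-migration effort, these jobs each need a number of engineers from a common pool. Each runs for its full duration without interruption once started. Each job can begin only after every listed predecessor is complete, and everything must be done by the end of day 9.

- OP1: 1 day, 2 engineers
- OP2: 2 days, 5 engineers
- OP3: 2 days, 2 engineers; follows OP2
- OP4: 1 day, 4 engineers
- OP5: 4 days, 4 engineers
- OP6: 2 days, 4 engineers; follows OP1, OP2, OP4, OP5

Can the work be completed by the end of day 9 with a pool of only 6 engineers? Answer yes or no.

yes

Schedule OP1@1, OP2@2, OP3@4, OP4@1, OP5@4, OP6@8: d1:6  d2:5  d3:5  d4:6  d5:6  d6:4  d7:4  d8:4  d9:4 — peak 6 ≤ 6.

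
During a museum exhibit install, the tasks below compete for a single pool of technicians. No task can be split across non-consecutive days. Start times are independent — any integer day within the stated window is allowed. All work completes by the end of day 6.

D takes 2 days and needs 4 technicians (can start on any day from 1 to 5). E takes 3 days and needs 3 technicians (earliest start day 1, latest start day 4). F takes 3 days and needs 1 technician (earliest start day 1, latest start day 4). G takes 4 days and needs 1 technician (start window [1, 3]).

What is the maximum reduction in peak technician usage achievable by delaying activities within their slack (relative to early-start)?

4

Early-start peak: d1:9  d2:9  d3:5  d4:1  d5:0  d6:0 ⇒ 9.
Leveled (D@1, E@3, F@1, G@3): d1:5  d2:5  d3:5  d4:4  d5:4  d6:1 ⇒ 5.
Reduction 9 − 5 = 4.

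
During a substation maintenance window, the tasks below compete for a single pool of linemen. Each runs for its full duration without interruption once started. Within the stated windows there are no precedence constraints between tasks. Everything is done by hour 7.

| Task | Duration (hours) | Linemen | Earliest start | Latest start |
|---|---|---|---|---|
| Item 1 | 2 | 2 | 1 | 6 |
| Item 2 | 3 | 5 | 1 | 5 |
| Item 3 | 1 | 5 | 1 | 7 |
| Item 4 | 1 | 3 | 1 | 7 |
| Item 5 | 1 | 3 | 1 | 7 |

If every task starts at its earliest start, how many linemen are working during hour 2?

7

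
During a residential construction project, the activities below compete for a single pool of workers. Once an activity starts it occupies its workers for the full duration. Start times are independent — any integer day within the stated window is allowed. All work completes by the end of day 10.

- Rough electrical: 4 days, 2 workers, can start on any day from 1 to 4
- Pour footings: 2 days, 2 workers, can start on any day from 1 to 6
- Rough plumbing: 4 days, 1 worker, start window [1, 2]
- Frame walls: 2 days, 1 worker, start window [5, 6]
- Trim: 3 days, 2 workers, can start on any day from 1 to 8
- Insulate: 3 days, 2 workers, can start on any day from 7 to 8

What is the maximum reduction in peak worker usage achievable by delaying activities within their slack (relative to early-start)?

Early-start peak: d1:7  d2:7  d3:5  d4:3  d5:1  d6:1  d7:2  d8:2  d9:2  d10:0 ⇒ 7.
Leveled (Rough electrical@1, Pour footings@5, Rough plumbing@1, Frame walls@5, Trim@7, Insulate@7): d1:3  d2:3  d3:3  d4:3  d5:3  d6:3  d7:4  d8:4  d9:4  d10:0 ⇒ 4.
Reduction 7 − 4 = 3.

3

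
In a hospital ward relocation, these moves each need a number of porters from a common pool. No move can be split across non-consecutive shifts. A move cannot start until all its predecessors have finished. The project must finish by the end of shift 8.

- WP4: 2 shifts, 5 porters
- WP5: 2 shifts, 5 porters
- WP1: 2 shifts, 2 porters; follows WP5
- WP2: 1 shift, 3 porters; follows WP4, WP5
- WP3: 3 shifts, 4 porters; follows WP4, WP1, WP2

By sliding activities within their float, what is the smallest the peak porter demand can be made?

7

Early-start (WP4@1, WP5@1, WP1@3, WP2@3, WP3@5) gives peak 10: s1:10  s2:10  s3:5  s4:2  s5:4  s6:4  s7:4  s8:0.
Shift WP4→3, WP2→5, WP3→6.
Schedule WP4@3, WP5@1, WP1@3, WP2@5, WP3@6: s1:5  s2:5  s3:7  s4:7  s5:3  s6:4  s7:4  s8:4 — peak 7.
No arrangement of the 20 feasible schedules does better.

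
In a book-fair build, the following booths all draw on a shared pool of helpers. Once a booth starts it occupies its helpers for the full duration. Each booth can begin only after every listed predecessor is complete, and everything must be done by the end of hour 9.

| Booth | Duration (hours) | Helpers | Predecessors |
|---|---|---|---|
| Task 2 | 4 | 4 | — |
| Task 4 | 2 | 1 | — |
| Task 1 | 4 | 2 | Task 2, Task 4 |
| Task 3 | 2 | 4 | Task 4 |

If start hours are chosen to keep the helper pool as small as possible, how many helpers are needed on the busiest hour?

6

Early-start (Task 2@1, Task 4@1, Task 1@5, Task 3@3) gives peak 8: h1:5  h2:5  h3:8  h4:8  h5:2  h6:2  h7:2  h8:2  h9:0.
Shift Task 3→5.
Schedule Task 2@1, Task 4@1, Task 1@5, Task 3@5: h1:5  h2:5  h3:4  h4:4  h5:6  h6:6  h7:2  h8:2  h9:0 — peak 6.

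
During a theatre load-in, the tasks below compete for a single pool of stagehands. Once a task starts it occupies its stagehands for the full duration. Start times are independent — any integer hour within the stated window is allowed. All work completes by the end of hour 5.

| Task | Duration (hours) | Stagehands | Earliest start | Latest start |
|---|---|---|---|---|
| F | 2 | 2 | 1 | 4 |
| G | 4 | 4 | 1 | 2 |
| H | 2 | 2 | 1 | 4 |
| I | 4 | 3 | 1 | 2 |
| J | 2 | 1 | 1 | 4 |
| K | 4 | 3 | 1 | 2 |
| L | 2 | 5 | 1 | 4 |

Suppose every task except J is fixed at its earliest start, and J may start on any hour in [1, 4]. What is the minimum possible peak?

19

J@1: h1:20  h2:20  h3:10  h4:10  h5:0 → peak 20
J@2: h1:19  h2:20  h3:11  h4:10  h5:0 → peak 20
J@3: h1:19  h2:19  h3:11  h4:11  h5:0 → peak 19
J@4: h1:19  h2:19  h3:10  h4:11  h5:1 → peak 19
Best is J@3, peak 19.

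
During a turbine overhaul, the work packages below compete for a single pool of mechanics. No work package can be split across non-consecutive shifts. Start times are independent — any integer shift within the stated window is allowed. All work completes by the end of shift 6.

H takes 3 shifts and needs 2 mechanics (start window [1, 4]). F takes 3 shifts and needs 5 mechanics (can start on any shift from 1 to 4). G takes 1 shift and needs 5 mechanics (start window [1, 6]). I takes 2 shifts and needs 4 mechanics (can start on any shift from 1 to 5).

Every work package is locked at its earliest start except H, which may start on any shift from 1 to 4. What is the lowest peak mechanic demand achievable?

14

H@1: s1:16  s2:11  s3:7  s4:0  s5:0  s6:0 → peak 16
H@2: s1:14  s2:11  s3:7  s4:2  s5:0  s6:0 → peak 14
H@3: s1:14  s2:9  s3:7  s4:2  s5:2  s6:0 → peak 14
H@4: s1:14  s2:9  s3:5  s4:2  s5:2  s6:2 → peak 14
Best is H@2, peak 14.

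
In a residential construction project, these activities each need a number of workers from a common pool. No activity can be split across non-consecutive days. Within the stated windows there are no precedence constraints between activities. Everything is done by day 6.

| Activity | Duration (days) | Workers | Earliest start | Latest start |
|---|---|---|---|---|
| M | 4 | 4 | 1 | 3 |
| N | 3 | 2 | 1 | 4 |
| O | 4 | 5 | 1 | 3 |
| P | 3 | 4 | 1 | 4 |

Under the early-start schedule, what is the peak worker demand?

15

Early-start schedule: M@1, N@1, O@1, P@1.
Load per day: day 1: 15, day 2: 15, day 3: 15, day 4: 9, day 5: 0, day 6: 0.
Peak is 15.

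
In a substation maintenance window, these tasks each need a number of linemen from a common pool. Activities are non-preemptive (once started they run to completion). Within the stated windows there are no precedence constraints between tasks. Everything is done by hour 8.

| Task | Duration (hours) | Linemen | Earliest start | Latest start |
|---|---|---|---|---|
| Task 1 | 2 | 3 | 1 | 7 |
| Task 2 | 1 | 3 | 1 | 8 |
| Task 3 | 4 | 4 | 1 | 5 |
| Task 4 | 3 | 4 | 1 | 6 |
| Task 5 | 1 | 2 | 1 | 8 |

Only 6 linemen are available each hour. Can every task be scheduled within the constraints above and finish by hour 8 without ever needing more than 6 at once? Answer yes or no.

no

The minimum achievable peak is 7; 6 < 7, so no feasible schedule stays within the cap.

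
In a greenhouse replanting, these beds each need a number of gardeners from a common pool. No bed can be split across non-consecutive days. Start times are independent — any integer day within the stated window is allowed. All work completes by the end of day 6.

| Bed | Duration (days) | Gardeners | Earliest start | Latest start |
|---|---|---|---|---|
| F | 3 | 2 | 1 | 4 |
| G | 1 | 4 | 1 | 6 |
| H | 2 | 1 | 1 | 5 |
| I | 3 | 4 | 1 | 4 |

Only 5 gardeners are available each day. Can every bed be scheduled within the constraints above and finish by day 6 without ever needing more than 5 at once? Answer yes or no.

no

The minimum achievable peak is 6; 5 < 6, so no feasible schedule stays within the cap.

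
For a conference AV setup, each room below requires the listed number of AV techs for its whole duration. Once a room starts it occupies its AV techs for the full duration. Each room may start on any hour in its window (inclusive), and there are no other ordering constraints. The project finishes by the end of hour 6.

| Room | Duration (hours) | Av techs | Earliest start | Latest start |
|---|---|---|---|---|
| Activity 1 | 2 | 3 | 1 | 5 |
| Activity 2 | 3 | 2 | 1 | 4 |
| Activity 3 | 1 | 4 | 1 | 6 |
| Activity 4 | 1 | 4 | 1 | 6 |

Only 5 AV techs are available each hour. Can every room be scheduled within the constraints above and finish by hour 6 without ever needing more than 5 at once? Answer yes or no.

yes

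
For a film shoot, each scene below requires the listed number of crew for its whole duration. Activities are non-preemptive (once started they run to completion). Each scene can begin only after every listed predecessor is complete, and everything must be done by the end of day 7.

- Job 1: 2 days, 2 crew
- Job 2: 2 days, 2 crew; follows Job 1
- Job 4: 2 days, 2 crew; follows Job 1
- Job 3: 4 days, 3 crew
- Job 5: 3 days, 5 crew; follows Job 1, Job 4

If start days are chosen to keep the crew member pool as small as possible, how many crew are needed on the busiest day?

7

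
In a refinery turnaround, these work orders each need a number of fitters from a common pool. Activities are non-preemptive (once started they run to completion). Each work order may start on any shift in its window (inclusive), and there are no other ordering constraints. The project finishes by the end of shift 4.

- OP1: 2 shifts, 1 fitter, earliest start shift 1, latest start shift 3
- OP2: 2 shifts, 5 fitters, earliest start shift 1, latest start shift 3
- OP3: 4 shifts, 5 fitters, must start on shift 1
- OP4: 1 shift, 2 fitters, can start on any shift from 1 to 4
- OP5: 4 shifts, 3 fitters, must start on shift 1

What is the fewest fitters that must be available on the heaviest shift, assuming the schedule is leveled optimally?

Early-start (OP1@1, OP2@1, OP3@1, OP4@1, OP5@1) gives peak 16: s1:16  s2:14  s3:8  s4:8.
Shift OP2→3.
Schedule OP1@1, OP2@3, OP3@1, OP4@1, OP5@1: s1:11  s2:9  s3:13  s4:13 — peak 13.

13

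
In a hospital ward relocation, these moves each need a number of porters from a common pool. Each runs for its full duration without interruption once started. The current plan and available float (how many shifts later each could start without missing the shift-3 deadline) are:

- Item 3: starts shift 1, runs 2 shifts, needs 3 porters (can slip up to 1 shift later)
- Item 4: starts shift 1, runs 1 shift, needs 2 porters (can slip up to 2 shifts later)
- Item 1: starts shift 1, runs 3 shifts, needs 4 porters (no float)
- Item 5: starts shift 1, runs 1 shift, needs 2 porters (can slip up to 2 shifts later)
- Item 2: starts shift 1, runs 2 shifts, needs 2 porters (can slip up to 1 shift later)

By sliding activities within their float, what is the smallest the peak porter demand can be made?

Early-start (Item 3@1, Item 4@1, Item 1@1, Item 5@1, Item 2@1) gives peak 13: s1:13  s2:9  s3:4.
Shift Item 5→3, Item 2→2.
Schedule Item 3@1, Item 4@1, Item 1@1, Item 5@3, Item 2@2: s1:9  s2:9  s3:8 — peak 9.
Total porter-shifts = 26 over 3 shifts ⇒ peak ≥ ⌈26/3⌉ = 9, so 9 is optimal.

9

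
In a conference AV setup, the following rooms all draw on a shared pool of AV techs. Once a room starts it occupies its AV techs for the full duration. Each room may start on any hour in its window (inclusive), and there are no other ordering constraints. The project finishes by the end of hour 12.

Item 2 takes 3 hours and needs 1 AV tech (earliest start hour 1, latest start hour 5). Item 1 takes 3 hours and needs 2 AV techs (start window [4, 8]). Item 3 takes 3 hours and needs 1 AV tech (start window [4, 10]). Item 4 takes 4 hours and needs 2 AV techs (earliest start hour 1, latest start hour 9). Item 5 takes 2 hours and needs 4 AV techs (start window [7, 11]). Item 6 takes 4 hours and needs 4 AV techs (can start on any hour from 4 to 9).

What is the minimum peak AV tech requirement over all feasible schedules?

Early-start (Item 2@1, Item 1@4, Item 3@4, Item 4@1, Item 5@7, Item 6@4) gives peak 9: h1:3  h2:3  h3:3  h4:9  h5:7  h6:7  h7:8  h8:4  h9:0  h10:0  h11:0  h12:0.
Shift Item 6→9.
Schedule Item 2@1, Item 1@4, Item 3@4, Item 4@1, Item 5@7, Item 6@9: h1:3  h2:3  h3:3  h4:5  h5:3  h6:3  h7:4  h8:4  h9:4  h10:4  h11:4  h12:4 — peak 5.

5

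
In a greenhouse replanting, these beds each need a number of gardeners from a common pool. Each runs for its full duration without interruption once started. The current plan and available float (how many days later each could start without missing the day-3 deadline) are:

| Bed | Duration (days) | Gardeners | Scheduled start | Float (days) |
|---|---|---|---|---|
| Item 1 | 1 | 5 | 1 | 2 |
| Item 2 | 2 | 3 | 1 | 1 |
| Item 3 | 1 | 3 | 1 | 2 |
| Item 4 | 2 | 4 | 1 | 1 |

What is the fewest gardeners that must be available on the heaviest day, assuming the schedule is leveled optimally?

Early-start (Item 1@1, Item 2@1, Item 3@1, Item 4@1) gives peak 15: d1:15  d2:7  d3:0.
Shift Item 3→3, Item 4→2.
Schedule Item 1@1, Item 2@1, Item 3@3, Item 4@2: d1:8  d2:7  d3:7 — peak 8.
Total gardener-days = 22 over 3 days ⇒ peak ≥ ⌈22/3⌉ = 8, so 8 is optimal.

8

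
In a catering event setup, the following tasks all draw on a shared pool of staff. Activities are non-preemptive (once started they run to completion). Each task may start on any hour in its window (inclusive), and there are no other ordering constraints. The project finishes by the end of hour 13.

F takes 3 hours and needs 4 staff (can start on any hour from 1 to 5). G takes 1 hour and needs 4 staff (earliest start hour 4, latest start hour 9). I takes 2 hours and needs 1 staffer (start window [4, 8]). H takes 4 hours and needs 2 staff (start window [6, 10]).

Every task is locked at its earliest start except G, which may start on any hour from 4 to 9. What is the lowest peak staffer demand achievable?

5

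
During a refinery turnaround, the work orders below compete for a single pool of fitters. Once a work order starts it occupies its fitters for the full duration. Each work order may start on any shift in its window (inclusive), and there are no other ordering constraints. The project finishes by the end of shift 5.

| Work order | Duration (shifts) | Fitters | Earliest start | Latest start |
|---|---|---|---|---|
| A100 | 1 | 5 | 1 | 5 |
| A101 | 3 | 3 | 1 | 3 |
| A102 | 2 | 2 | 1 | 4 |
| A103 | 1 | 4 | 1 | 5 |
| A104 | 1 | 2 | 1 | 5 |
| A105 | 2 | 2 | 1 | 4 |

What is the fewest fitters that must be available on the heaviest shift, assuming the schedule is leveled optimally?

7

Early-start (A100@1, A101@1, A102@1, A103@1, A104@1, A105@1) gives peak 18: s1:18  s2:7  s3:3  s4:0  s5:0.
Shift A101→2, A103→3, A104→2, A105→4.
Schedule A100@1, A101@2, A102@1, A103@3, A104@2, A105@4: s1:7  s2:7  s3:7  s4:5  s5:2 — peak 7.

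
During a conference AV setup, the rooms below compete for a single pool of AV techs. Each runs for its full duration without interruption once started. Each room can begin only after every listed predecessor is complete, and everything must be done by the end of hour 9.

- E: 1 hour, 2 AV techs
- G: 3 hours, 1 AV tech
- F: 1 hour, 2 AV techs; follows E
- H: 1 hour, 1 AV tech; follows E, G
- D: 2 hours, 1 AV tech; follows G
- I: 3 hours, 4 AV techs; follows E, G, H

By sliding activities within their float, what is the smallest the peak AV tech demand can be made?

4

Early-start (E@1, G@1, F@2, H@4, D@4, I@5) gives peak 5: h1:3  h2:3  h3:1  h4:2  h5:5  h6:4  h7:4  h8:0  h9:0.
Shift I→6.
Schedule E@1, G@1, F@2, H@4, D@4, I@6: h1:3  h2:3  h3:1  h4:2  h5:1  h6:4  h7:4  h8:4  h9:0 — peak 4.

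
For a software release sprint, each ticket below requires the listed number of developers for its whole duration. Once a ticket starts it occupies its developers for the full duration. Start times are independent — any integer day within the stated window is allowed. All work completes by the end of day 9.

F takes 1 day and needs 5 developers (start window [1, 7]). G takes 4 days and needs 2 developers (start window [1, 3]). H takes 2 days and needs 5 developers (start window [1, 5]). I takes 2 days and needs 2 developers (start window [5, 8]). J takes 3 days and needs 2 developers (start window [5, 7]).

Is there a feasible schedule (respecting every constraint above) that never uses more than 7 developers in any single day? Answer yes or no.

yes

Schedule F@1, G@1, H@2, I@5, J@5: d1:7  d2:7  d3:7  d4:2  d5:4  d6:4  d7:2  d8:0  d9:0 — peak 7 ≤ 7.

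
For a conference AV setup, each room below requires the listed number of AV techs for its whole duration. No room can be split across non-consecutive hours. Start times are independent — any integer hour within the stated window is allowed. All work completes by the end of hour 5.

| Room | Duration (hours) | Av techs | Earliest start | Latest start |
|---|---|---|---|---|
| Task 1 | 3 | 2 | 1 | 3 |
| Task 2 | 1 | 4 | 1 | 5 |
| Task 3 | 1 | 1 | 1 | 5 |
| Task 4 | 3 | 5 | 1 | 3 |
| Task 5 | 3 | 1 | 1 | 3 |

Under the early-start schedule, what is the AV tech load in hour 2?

At early start, hour 2 has: Task 1, Task 4, Task 5.
Demand: 2 + 5 + 1 = 8.

8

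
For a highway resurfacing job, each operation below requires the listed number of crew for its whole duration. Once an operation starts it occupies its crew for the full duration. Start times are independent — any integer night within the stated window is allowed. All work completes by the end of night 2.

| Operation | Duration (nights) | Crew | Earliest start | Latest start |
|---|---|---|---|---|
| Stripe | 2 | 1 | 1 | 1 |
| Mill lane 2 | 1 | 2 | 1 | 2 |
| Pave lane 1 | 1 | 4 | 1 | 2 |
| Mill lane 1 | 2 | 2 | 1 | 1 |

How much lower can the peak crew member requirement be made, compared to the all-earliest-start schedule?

Early-start peak: n1:9  n2:3 ⇒ 9.
Leveled (Stripe@1, Mill lane 2@1, Pave lane 1@2, Mill lane 1@1): n1:5  n2:7 ⇒ 7.
Reduction 9 − 7 = 2.

2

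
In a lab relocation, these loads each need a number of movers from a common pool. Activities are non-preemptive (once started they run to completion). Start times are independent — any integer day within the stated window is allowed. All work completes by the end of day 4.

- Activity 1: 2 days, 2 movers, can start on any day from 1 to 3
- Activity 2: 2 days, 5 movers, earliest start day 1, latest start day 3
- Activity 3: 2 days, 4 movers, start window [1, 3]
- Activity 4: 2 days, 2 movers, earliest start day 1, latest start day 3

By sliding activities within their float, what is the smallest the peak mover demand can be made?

7

Early-start (Activity 1@1, Activity 2@1, Activity 3@1, Activity 4@1) gives peak 13: d1:13  d2:13  d3:0  d4:0.
Shift Activity 3→3, Activity 4→3.
Schedule Activity 1@1, Activity 2@1, Activity 3@3, Activity 4@3: d1:7  d2:7  d3:6  d4:6 — peak 7.
Total mover-days = 26 over 4 days ⇒ peak ≥ ⌈26/4⌉ = 7, so 7 is optimal.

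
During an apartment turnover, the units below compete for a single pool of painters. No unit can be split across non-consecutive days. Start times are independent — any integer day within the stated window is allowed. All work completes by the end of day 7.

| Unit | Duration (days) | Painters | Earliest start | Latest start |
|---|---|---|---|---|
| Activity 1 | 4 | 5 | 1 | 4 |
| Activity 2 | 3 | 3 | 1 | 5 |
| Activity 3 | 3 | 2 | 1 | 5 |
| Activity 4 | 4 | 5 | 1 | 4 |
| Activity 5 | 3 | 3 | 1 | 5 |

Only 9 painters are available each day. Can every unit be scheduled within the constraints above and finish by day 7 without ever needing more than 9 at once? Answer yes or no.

Total painter-days = 64; over 7 days the average is 64/7 > 9, so some day must exceed 9.

no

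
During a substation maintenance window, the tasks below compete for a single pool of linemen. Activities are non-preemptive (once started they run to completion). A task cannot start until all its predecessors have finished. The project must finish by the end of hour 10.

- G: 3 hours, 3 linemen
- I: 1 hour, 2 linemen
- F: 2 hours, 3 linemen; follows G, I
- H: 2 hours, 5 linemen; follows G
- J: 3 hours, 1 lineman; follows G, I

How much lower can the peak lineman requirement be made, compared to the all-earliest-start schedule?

Early-start peak: h1:5  h2:3  h3:3  h4:9  h5:9  h6:1  h7:0  h8:0  h9:0  h10:0 ⇒ 9.
Leveled (G@1, I@1, F@4, H@6, J@8): h1:5  h2:3  h3:3  h4:3  h5:3  h6:5  h7:5  h8:1  h9:1  h10:1 ⇒ 5.
Reduction 9 − 5 = 4.

4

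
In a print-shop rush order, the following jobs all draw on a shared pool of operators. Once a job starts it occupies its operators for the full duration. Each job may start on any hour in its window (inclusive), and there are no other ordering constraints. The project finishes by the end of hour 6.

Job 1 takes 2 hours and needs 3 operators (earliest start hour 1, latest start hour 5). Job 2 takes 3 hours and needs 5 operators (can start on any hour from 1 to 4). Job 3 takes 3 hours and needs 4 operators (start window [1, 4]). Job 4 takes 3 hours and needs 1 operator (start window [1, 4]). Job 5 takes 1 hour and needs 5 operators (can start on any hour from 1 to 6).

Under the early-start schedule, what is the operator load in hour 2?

At early start, hour 2 has: Job 1, Job 2, Job 3, Job 4.
Demand: 3 + 5 + 4 + 1 = 13.

13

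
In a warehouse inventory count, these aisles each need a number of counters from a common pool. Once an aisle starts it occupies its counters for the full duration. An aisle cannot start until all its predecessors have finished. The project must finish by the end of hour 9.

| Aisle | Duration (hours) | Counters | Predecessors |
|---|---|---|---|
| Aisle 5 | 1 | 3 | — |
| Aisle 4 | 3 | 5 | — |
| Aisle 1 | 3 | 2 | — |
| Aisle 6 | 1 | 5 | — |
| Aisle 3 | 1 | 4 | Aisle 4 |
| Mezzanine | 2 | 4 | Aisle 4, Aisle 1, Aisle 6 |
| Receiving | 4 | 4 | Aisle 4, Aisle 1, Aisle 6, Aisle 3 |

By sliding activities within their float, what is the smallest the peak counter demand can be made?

8

Early-start (Aisle 5@1, Aisle 4@1, Aisle 1@1, Aisle 6@1, Aisle 3@4, Mezzanine@4, Receiving@5) gives peak 15: h1:15  h2:7  h3:7  h4:8  h5:8  h6:4  h7:4  h8:4  h9:0.
Shift Aisle 1→2, Aisle 6→4, Aisle 3→5, Mezzanine→5, Receiving→6.
Schedule Aisle 5@1, Aisle 4@1, Aisle 1@2, Aisle 6@4, Aisle 3@5, Mezzanine@5, Receiving@6: h1:8  h2:7  h3:7  h4:7  h5:8  h6:8  h7:4  h8:4  h9:4 — peak 8.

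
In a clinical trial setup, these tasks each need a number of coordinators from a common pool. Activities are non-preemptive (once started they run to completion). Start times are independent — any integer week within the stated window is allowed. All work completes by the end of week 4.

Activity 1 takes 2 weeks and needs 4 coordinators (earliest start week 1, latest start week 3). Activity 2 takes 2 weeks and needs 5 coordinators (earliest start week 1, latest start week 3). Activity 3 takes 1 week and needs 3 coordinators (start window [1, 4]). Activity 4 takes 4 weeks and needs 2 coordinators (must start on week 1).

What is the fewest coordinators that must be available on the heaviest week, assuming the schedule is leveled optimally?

Early-start (Activity 1@1, Activity 2@1, Activity 3@1, Activity 4@1) gives peak 14: w1:14  w2:11  w3:2  w4:2.
Shift Activity 2→3.
Schedule Activity 1@1, Activity 2@3, Activity 3@1, Activity 4@1: w1:9  w2:6  w3:7  w4:7 — peak 9.

9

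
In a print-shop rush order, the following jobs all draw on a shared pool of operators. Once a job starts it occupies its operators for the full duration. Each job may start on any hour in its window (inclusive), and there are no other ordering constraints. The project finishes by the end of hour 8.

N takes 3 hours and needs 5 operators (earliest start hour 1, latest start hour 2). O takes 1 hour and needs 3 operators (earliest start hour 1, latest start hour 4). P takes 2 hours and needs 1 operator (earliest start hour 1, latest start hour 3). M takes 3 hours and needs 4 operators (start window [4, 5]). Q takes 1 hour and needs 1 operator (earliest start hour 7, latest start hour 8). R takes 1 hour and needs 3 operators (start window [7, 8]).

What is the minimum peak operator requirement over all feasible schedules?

6

Early-start (N@1, O@1, P@1, M@4, Q@7, R@7) gives peak 9: h1:9  h2:6  h3:5  h4:4  h5:4  h6:4  h7:4  h8:0.
Shift O→4, M→5, R→8.
Schedule N@1, O@4, P@1, M@5, Q@7, R@8: h1:6  h2:6  h3:5  h4:3  h5:4  h6:4  h7:5  h8:3 — peak 6.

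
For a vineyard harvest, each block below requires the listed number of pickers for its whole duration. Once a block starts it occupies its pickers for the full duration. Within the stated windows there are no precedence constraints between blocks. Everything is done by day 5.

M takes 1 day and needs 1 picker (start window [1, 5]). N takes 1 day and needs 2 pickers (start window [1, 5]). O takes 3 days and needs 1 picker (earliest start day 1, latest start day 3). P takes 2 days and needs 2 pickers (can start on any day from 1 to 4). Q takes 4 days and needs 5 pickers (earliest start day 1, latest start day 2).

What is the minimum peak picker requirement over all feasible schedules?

Early-start (M@1, N@1, O@1, P@1, Q@1) gives peak 11: d1:11  d2:8  d3:6  d4:5  d5:0.
Shift P→4, Q→2.
Schedule M@1, N@1, O@1, P@4, Q@2: d1:4  d2:6  d3:6  d4:7  d5:7 — peak 7.

7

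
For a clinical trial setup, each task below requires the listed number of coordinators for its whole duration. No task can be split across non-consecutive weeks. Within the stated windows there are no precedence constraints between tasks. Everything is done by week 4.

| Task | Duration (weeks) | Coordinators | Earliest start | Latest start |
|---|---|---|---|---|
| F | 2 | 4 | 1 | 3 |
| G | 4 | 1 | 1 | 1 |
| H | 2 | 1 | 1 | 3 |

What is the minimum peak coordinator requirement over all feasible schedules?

5

Early-start (F@1, G@1, H@1) gives peak 6: w1:6  w2:6  w3:1  w4:1.
Shift H→3.
Schedule F@1, G@1, H@3: w1:5  w2:5  w3:2  w4:2 — peak 5.
No arrangement of the 9 feasible schedules does better.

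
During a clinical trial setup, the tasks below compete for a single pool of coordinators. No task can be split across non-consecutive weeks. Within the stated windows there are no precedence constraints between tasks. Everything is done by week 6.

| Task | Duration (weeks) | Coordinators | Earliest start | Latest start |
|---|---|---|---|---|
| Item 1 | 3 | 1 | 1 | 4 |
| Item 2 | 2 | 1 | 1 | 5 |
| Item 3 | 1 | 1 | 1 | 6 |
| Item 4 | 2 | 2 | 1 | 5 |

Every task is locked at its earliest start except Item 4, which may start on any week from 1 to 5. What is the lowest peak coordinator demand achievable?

Item 4@1: w1:5  w2:4  w3:1  w4:0  w5:0  w6:0 → peak 5
Item 4@2: w1:3  w2:4  w3:3  w4:0  w5:0  w6:0 → peak 4
Item 4@3: w1:3  w2:2  w3:3  w4:2  w5:0  w6:0 → peak 3
Item 4@4: w1:3  w2:2  w3:1  w4:2  w5:2  w6:0 → peak 3
Item 4@5: w1:3  w2:2  w3:1  w4:0  w5:2  w6:2 → peak 3
Best is Item 4@3, peak 3.

3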